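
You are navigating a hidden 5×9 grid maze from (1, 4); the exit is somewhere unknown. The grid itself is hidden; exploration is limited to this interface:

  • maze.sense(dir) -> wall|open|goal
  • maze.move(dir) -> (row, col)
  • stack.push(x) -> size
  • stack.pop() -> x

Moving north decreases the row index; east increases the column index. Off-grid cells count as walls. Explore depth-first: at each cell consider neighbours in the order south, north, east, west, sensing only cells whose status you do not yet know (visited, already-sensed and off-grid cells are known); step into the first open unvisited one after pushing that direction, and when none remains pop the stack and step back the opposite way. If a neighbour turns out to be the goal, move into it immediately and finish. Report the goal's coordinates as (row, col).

! 1. maze.sense(dir=south) == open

! 2. stack.push(x=south) == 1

! 3. maze.move(dir=south) == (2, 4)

! 4. maze.sense(dir=south) == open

! 5. stack.push(x=south) == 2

! 6. maze.move(dir=south) == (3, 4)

! 7. maze.sense(dir=south) == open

! 8. stack.push(x=south) == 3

! 9. maze.move(dir=south) == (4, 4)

! 10. maze.sense(dir=east) == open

! 11. stack.push(x=east) == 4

! 12. maze.move(dir=east) == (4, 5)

! 13. maze.sense(dir=north) == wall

! 14. maze.sense(dir=east) == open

! 15. stack.push(x=east) == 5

! 16. maze.move(dir=east) == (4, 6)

! 17. maze.sense(dir=north) == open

! 18. stack.push(x=north) == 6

! 19. maze.move(dir=north) == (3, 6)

! 20. maze.sense(dir=north) == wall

! 21. maze.sense(dir=east) == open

! 22. stack.push(x=east) == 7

! 23. maze.move(dir=east) == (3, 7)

! 24. maze.sense(dir=south) == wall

! 25. maze.sense(dir=north) == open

! 26. stack.push(x=north) == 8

! 27. maze.move(dir=north) == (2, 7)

! 28. maze.sense(dir=north) == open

! 29. stack.push(x=north) == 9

! 30. maze.move(dir=north) == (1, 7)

! 31. maze.sense(dir=north) == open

! 32. stack.push(x=north) == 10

! 33. maze.move(dir=north) == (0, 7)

! 34. maze.sense(dir=east) == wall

! 35. maze.sense(dir=west) == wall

! 36. stack.pop() == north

! 37. maze.move(dir=south) == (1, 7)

! 38. maze.sense(dir=east) == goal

! 39. maze.move(dir=east) == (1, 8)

Answer: (1, 8)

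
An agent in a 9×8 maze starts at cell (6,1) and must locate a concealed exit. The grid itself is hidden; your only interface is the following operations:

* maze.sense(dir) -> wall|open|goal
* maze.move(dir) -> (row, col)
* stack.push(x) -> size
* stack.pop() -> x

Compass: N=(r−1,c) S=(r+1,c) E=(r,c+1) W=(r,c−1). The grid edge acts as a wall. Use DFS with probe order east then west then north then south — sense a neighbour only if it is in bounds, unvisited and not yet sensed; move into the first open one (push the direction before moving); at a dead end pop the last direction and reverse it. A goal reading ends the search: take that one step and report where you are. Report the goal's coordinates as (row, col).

$ sense east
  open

$ push east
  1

$ move east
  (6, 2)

$ sense east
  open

$ push east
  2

$ move east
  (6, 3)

$ sense east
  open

$ push east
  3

$ move east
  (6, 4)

$ sense east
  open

$ push east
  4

$ move east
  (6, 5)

$ sense east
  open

$ push east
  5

$ move east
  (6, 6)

$ sense east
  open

$ push east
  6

$ move east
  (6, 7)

$ sense north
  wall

$ sense south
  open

$ push south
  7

$ move south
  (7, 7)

$ sense west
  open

$ push west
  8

$ move west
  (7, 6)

$ sense west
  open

$ push west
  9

$ move west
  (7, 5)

$ sense west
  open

$ push west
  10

$ move west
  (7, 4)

$ sense west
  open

$ push west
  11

$ move west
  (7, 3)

$ sense west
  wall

$ sense south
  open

$ push south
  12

$ move south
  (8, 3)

$ sense east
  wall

$ sense west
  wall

$ pop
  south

$ move north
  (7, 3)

$ pop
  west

$ move east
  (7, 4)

$ pop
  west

$ move east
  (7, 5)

$ sense south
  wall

$ pop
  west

$ move east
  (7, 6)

$ sense south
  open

$ push south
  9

$ move south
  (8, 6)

$ sense east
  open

$ push east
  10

$ move east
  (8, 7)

$ pop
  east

$ move west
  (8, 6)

$ pop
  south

$ move north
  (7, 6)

$ pop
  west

$ move east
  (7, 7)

$ pop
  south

$ move north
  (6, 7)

$ pop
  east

$ move west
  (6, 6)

$ sense north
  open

$ push north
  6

$ move north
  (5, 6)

$ sense west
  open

$ push west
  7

$ move west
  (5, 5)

$ sense west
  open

$ push west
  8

$ move west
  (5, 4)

$ sense west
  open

$ push west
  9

$ move west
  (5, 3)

$ sense west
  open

$ push west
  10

$ move west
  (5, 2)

$ sense west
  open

$ push west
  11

$ move west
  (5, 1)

$ sense west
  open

$ push west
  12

$ move west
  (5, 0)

$ sense north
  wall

$ sense south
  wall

$ pop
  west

$ move east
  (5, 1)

$ sense north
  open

$ push north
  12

$ move north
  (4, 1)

$ sense east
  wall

$ sense north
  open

$ push north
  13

$ move north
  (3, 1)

$ sense east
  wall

$ sense west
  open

$ push west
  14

$ move west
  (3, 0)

$ sense north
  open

$ push north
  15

$ move north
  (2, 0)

$ sense east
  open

$ push east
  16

$ move east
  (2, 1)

$ sense east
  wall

$ sense north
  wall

$ pop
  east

$ move west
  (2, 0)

$ sense north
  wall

$ pop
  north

$ move south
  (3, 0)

$ pop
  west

$ move east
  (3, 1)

$ pop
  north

$ move south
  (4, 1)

$ pop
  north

$ move south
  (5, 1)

$ pop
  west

$ move east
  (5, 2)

$ pop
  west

$ move east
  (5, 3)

$ sense north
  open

$ push north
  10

$ move north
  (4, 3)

$ sense east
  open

$ push east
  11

$ move east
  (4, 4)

$ sense east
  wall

$ sense north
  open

$ push north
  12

$ move north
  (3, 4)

$ sense east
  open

$ push east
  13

$ move east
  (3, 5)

$ sense east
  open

$ push east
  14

$ move east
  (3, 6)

$ sense east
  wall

$ sense north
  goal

$ move north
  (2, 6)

Answer: (2, 6)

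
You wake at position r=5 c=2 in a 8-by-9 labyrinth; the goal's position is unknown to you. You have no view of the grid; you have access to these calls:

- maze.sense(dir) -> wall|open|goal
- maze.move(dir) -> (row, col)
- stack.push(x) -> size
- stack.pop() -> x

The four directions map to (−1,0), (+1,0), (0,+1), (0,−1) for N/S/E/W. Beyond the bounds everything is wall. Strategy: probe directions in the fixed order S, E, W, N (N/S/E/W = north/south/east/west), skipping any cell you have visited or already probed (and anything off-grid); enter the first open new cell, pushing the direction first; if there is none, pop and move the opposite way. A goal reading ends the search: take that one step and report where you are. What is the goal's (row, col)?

Do: sense[dir=south]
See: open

Do: push[x=south]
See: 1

Do: move[dir=south]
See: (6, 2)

Do: sense[dir=south]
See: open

Do: push[x=south]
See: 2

Do: move[dir=south]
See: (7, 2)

Do: sense[dir=east]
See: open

Do: push[x=east]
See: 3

Do: move[dir=east]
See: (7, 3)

Do: sense[dir=east]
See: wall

Do: sense[dir=north]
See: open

Do: push[x=north]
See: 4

Do: move[dir=north]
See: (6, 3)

Do: sense[dir=east]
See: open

Do: push[x=east]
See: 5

Do: move[dir=east]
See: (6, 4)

Do: sense[dir=east]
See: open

Do: push[x=east]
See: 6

Do: move[dir=east]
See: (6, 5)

Do: sense[dir=south]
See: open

Do: push[x=south]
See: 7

Do: move[dir=south]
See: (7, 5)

Do: sense[dir=east]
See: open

Do: push[x=east]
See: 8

Do: move[dir=east]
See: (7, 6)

Do: sense[dir=east]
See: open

Do: push[x=east]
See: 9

Do: move[dir=east]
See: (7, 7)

Do: sense[dir=east]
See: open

Do: push[x=east]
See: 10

Do: move[dir=east]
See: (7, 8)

Do: sense[dir=north]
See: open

Do: push[x=north]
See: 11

Do: move[dir=north]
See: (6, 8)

Do: sense[dir=west]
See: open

Do: push[x=west]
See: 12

Do: move[dir=west]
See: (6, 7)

Do: sense[dir=west]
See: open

Do: push[x=west]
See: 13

Do: move[dir=west]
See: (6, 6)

Do: sense[dir=north]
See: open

Do: push[x=north]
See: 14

Do: move[dir=north]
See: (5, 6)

Do: sense[dir=east]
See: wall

Do: sense[dir=west]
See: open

Do: push[x=west]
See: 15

Do: move[dir=west]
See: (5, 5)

Do: sense[dir=west]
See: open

Do: push[x=west]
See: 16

Do: move[dir=west]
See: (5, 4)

Do: sense[dir=west]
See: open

Do: push[x=west]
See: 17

Do: move[dir=west]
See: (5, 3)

Do: sense[dir=north]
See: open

Do: push[x=north]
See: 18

Do: move[dir=north]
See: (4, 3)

Do: sense[dir=east]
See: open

Do: push[x=east]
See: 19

Do: move[dir=east]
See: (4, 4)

Do: sense[dir=east]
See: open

Do: push[x=east]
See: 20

Do: move[dir=east]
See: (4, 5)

Do: sense[dir=east]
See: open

Do: push[x=east]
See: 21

Do: move[dir=east]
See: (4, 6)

Do: sense[dir=east]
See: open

Do: push[x=east]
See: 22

Do: move[dir=east]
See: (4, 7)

Do: sense[dir=east]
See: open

Do: push[x=east]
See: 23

Do: move[dir=east]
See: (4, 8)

Do: sense[dir=south]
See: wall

Do: sense[dir=north]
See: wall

Do: pop[]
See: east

Do: move[dir=west]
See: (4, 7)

Do: sense[dir=north]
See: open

Do: push[x=north]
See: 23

Do: move[dir=north]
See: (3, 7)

Do: sense[dir=west]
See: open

Do: push[x=west]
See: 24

Do: move[dir=west]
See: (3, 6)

Do: sense[dir=west]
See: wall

Do: sense[dir=north]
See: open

Do: push[x=north]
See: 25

Do: move[dir=north]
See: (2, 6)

Do: sense[dir=east]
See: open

Do: push[x=east]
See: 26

Do: move[dir=east]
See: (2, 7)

Do: sense[dir=east]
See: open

Do: push[x=east]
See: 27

Do: move[dir=east]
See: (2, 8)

Do: sense[dir=north]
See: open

Do: push[x=north]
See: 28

Do: move[dir=north]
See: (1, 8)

Do: sense[dir=west]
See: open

Do: push[x=west]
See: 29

Do: move[dir=west]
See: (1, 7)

Do: sense[dir=west]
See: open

Do: push[x=west]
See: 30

Do: move[dir=west]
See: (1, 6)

Do: sense[dir=west]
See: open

Do: push[x=west]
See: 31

Do: move[dir=west]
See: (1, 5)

Do: sense[dir=south]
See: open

Do: push[x=south]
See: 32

Do: move[dir=south]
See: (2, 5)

Do: sense[dir=west]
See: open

Do: push[x=west]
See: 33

Do: move[dir=west]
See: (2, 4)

Do: sense[dir=south]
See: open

Do: push[x=south]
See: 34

Do: move[dir=south]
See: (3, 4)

Do: sense[dir=west]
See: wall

Do: pop[]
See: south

Do: move[dir=north]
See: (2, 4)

Do: sense[dir=west]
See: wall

Do: sense[dir=north]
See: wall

Do: pop[]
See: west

Do: move[dir=east]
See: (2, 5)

Do: pop[]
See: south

Do: move[dir=north]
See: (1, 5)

Do: sense[dir=north]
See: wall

Do: pop[]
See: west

Do: move[dir=east]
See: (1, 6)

Do: sense[dir=north]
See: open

Do: push[x=north]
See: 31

Do: move[dir=north]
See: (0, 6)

Do: sense[dir=east]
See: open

Do: push[x=east]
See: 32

Do: move[dir=east]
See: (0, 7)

Do: sense[dir=east]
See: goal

Do: move[dir=east]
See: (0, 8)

Answer: (0, 8)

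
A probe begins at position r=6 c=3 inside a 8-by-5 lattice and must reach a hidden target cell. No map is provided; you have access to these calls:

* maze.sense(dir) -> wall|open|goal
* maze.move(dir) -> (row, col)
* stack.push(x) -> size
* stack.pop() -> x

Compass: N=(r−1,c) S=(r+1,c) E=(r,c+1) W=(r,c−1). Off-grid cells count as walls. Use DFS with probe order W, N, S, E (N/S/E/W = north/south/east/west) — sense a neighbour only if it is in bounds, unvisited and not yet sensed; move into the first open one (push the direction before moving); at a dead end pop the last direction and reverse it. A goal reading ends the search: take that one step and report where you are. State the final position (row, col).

// 1. maze.sense(dir='west') => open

// 2. stack.push(x='west') => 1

// 3. maze.move(dir='west') => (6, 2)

// 4. maze.sense(dir='west') => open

// 5. stack.push(x='west') => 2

// 6. maze.move(dir='west') => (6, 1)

// 7. maze.sense(dir='west') => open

// 8. stack.push(x='west') => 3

// 9. maze.move(dir='west') => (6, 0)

// 10. maze.sense(dir='north') => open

// 11. stack.push(x='north') => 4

// 12. maze.move(dir='north') => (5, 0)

// 13. maze.sense(dir='north') => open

// 14. stack.push(x='north') => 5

// 15. maze.move(dir='north') => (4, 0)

// 16. maze.sense(dir='north') => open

// 17. stack.push(x='north') => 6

// 18. maze.move(dir='north') => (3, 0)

// 19. maze.sense(dir='north') => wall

// 20. maze.sense(dir='east') => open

// 21. stack.push(x='east') => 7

// 22. maze.move(dir='east') => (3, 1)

// 23. maze.sense(dir='north') => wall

// 24. maze.sense(dir='south') => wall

// 25. maze.sense(dir='east') => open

// 26. stack.push(x='east') => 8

// 27. maze.move(dir='east') => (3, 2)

// 28. maze.sense(dir='north') => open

// 29. stack.push(x='north') => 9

// 30. maze.move(dir='north') => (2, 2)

// 31. maze.sense(dir='north') => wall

// 32. maze.sense(dir='east') => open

// 33. stack.push(x='east') => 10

// 34. maze.move(dir='east') => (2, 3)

// 35. maze.sense(dir='north') => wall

// 36. maze.sense(dir='south') => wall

// 37. maze.sense(dir='east') => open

// 38. stack.push(x='east') => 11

// 39. maze.move(dir='east') => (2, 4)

// 40. maze.sense(dir='north') => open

// 41. stack.push(x='north') => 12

// 42. maze.move(dir='north') => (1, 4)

// 43. maze.sense(dir='north') => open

// 44. stack.push(x='north') => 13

// 45. maze.move(dir='north') => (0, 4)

// 46. maze.sense(dir='west') => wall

// 47. stack.pop() => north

// 48. maze.move(dir='south') => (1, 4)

// 49. stack.pop() => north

// 50. maze.move(dir='south') => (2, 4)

// 51. maze.sense(dir='south') => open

// 52. stack.push(x='south') => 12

// 53. maze.move(dir='south') => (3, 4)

// 54. maze.sense(dir='south') => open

// 55. stack.push(x='south') => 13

// 56. maze.move(dir='south') => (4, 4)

// 57. maze.sense(dir='west') => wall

// 58. maze.sense(dir='south') => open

// 59. stack.push(x='south') => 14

// 60. maze.move(dir='south') => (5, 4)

// 61. maze.sense(dir='west') => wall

// 62. maze.sense(dir='south') => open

// 63. stack.push(x='south') => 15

// 64. maze.move(dir='south') => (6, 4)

// 65. maze.sense(dir='south') => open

// 66. stack.push(x='south') => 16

// 67. maze.move(dir='south') => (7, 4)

// 68. maze.sense(dir='west') => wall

// 69. stack.pop() => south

// 70. maze.move(dir='north') => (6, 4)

// 71. stack.pop() => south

// 72. maze.move(dir='north') => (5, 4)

// 73. stack.pop() => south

// 74. maze.move(dir='north') => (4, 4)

// 75. stack.pop() => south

// 76. maze.move(dir='north') => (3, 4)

// 77. stack.pop() => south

// 78. maze.move(dir='north') => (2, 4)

// 79. stack.pop() => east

// 80. maze.move(dir='west') => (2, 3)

// 81. stack.pop() => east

// 82. maze.move(dir='west') => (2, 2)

// 83. stack.pop() => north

// 84. maze.move(dir='south') => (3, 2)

// 85. maze.sense(dir='south') => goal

// 86. maze.move(dir='south') => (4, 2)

Answer: (4, 2)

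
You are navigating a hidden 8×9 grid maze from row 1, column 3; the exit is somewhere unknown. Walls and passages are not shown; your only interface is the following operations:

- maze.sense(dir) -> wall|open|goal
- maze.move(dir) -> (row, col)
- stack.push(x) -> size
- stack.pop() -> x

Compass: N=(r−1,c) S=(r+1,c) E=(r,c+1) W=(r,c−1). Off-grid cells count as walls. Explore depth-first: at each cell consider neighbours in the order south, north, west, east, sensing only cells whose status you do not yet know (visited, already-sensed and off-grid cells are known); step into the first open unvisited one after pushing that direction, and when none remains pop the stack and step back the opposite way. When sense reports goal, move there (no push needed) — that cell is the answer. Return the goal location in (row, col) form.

·→ maze.sense(dir: south)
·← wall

·→ maze.sense(dir: north)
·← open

·→ stack.push(x: north)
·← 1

·→ maze.move(dir: north)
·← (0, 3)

·→ maze.sense(dir: west)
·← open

·→ stack.push(x: west)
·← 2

·→ maze.move(dir: west)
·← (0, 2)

·→ maze.sense(dir: south)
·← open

·→ stack.push(x: south)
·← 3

·→ maze.move(dir: south)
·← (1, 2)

·→ maze.sense(dir: south)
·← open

·→ stack.push(x: south)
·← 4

·→ maze.move(dir: south)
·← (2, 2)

·→ maze.sense(dir: south)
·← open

·→ stack.push(x: south)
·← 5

·→ maze.move(dir: south)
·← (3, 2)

·→ maze.sense(dir: south)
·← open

·→ stack.push(x: south)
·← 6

·→ maze.move(dir: south)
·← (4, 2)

·→ maze.sense(dir: south)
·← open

·→ stack.push(x: south)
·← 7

·→ maze.move(dir: south)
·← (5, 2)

·→ maze.sense(dir: south)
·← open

·→ stack.push(x: south)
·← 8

·→ maze.move(dir: south)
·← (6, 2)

·→ maze.sense(dir: south)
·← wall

·→ maze.sense(dir: west)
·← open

·→ stack.push(x: west)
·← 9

·→ maze.move(dir: west)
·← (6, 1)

·→ maze.sense(dir: south)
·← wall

·→ maze.sense(dir: north)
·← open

·→ stack.push(x: north)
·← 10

·→ maze.move(dir: north)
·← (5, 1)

·→ maze.sense(dir: north)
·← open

·→ stack.push(x: north)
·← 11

·→ maze.move(dir: north)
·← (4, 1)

·→ maze.sense(dir: north)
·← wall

·→ maze.sense(dir: west)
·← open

·→ stack.push(x: west)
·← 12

·→ maze.move(dir: west)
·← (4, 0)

·→ maze.sense(dir: south)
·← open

·→ stack.push(x: south)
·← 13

·→ maze.move(dir: south)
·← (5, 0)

·→ maze.sense(dir: south)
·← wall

·→ stack.pop()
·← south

·→ maze.move(dir: north)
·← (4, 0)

·→ maze.sense(dir: north)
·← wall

·→ stack.pop()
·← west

·→ maze.move(dir: east)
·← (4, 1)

·→ stack.pop()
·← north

·→ maze.move(dir: south)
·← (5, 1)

·→ stack.pop()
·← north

·→ maze.move(dir: south)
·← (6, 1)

·→ stack.pop()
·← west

·→ maze.move(dir: east)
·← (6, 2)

·→ maze.sense(dir: east)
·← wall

·→ stack.pop()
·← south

·→ maze.move(dir: north)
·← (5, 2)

·→ maze.sense(dir: east)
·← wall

·→ stack.pop()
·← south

·→ maze.move(dir: north)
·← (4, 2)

·→ maze.sense(dir: east)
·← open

·→ stack.push(x: east)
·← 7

·→ maze.move(dir: east)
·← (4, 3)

·→ maze.sense(dir: north)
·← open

·→ stack.push(x: north)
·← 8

·→ maze.move(dir: north)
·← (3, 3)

·→ maze.sense(dir: east)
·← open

·→ stack.push(x: east)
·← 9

·→ maze.move(dir: east)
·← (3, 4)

·→ maze.sense(dir: south)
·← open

·→ stack.push(x: south)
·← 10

·→ maze.move(dir: south)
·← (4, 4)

·→ maze.sense(dir: south)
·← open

·→ stack.push(x: south)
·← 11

·→ maze.move(dir: south)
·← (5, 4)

·→ maze.sense(dir: south)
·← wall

·→ maze.sense(dir: east)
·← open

·→ stack.push(x: east)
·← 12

·→ maze.move(dir: east)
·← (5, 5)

·→ maze.sense(dir: south)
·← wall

·→ maze.sense(dir: north)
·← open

·→ stack.push(x: north)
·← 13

·→ maze.move(dir: north)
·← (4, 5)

·→ maze.sense(dir: north)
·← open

·→ stack.push(x: north)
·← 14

·→ maze.move(dir: north)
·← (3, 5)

·→ maze.sense(dir: north)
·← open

·→ stack.push(x: north)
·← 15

·→ maze.move(dir: north)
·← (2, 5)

·→ maze.sense(dir: north)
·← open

·→ stack.push(x: north)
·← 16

·→ maze.move(dir: north)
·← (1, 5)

·→ maze.sense(dir: north)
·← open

·→ stack.push(x: north)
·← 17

·→ maze.move(dir: north)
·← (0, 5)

·→ maze.sense(dir: west)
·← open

·→ stack.push(x: west)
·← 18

·→ maze.move(dir: west)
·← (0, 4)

·→ maze.sense(dir: south)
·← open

·→ stack.push(x: south)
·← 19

·→ maze.move(dir: south)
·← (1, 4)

·→ maze.sense(dir: south)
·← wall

·→ stack.pop()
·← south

·→ maze.move(dir: north)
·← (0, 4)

·→ stack.pop()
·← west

·→ maze.move(dir: east)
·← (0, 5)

·→ maze.sense(dir: east)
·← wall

·→ stack.pop()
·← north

·→ maze.move(dir: south)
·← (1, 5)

·→ maze.sense(dir: east)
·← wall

·→ stack.pop()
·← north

·→ maze.move(dir: south)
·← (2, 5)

·→ maze.sense(dir: east)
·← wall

·→ stack.pop()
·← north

·→ maze.move(dir: south)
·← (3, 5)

·→ maze.sense(dir: east)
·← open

·→ stack.push(x: east)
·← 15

·→ maze.move(dir: east)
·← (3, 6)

·→ maze.sense(dir: south)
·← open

·→ stack.push(x: south)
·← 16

·→ maze.move(dir: south)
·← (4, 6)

·→ maze.sense(dir: south)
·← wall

·→ maze.sense(dir: east)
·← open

·→ stack.push(x: east)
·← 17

·→ maze.move(dir: east)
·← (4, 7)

·→ maze.sense(dir: south)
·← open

·→ stack.push(x: south)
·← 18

·→ maze.move(dir: south)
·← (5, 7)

·→ maze.sense(dir: south)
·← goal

·→ maze.move(dir: south)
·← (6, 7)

Answer: (6, 7)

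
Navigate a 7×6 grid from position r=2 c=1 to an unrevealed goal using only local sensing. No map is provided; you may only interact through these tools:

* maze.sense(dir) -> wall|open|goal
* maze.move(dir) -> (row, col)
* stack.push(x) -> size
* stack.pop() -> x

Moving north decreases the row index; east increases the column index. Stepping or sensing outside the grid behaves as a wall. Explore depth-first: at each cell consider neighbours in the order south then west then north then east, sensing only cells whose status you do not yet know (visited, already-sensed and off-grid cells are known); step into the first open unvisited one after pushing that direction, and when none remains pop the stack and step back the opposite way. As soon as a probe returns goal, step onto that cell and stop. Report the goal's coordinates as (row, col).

-- 1. maze.sense(dir=south) : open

-- 2. stack.push(x=south) : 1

-- 3. maze.move(dir=south) : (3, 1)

-- 4. maze.sense(dir=south) : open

-- 5. stack.push(x=south) : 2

-- 6. maze.move(dir=south) : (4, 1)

-- 7. maze.sense(dir=south) : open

-- 8. stack.push(x=south) : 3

-- 9. maze.move(dir=south) : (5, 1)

-- 10. maze.sense(dir=south) : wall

-- 11. maze.sense(dir=west) : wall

-- 12. maze.sense(dir=east) : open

-- 13. stack.push(x=east) : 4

-- 14. maze.move(dir=east) : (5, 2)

-- 15. maze.sense(dir=south) : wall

-- 16. maze.sense(dir=north) : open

-- 17. stack.push(x=north) : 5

-- 18. maze.move(dir=north) : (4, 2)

-- 19. maze.sense(dir=north) : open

-- 20. stack.push(x=north) : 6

-- 21. maze.move(dir=north) : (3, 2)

-- 22. maze.sense(dir=north) : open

-- 23. stack.push(x=north) : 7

-- 24. maze.move(dir=north) : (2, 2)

-- 25. maze.sense(dir=north) : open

-- 26. stack.push(x=north) : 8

-- 27. maze.move(dir=north) : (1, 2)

-- 28. maze.sense(dir=west) : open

-- 29. stack.push(x=west) : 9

-- 30. maze.move(dir=west) : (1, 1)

-- 31. maze.sense(dir=west) : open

-- 32. stack.push(x=west) : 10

-- 33. maze.move(dir=west) : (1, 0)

-- 34. maze.sense(dir=south) : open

-- 35. stack.push(x=south) : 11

-- 36. maze.move(dir=south) : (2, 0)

-- 37. maze.sense(dir=south) : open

-- 38. stack.push(x=south) : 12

-- 39. maze.move(dir=south) : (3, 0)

-- 40. maze.sense(dir=south) : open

-- 41. stack.push(x=south) : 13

-- 42. maze.move(dir=south) : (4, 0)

-- 43. stack.pop() : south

-- 44. maze.move(dir=north) : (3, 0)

-- 45. stack.pop() : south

-- 46. maze.move(dir=north) : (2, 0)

-- 47. stack.pop() : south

-- 48. maze.move(dir=north) : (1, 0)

-- 49. maze.sense(dir=north) : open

-- 50. stack.push(x=north) : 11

-- 51. maze.move(dir=north) : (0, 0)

-- 52. maze.sense(dir=east) : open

-- 53. stack.push(x=east) : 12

-- 54. maze.move(dir=east) : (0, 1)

-- 55. maze.sense(dir=east) : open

-- 56. stack.push(x=east) : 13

-- 57. maze.move(dir=east) : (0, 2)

-- 58. maze.sense(dir=east) : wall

-- 59. stack.pop() : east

-- 60. maze.move(dir=west) : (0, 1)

-- 61. stack.pop() : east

-- 62. maze.move(dir=west) : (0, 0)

-- 63. stack.pop() : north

-- 64. maze.move(dir=south) : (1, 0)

-- 65. stack.pop() : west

-- 66. maze.move(dir=east) : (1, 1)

-- 67. stack.pop() : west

-- 68. maze.move(dir=east) : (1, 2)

-- 69. maze.sense(dir=east) : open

-- 70. stack.push(x=east) : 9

-- 71. maze.move(dir=east) : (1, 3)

-- 72. maze.sense(dir=south) : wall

-- 73. maze.sense(dir=east) : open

-- 74. stack.push(x=east) : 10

-- 75. maze.move(dir=east) : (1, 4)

-- 76. maze.sense(dir=south) : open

-- 77. stack.push(x=south) : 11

-- 78. maze.move(dir=south) : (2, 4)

-- 79. maze.sense(dir=south) : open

-- 80. stack.push(x=south) : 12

-- 81. maze.move(dir=south) : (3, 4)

-- 82. maze.sense(dir=south) : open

-- 83. stack.push(x=south) : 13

-- 84. maze.move(dir=south) : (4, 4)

-- 85. maze.sense(dir=south) : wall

-- 86. maze.sense(dir=west) : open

-- 87. stack.push(x=west) : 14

-- 88. maze.move(dir=west) : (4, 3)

-- 89. maze.sense(dir=south) : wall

-- 90. maze.sense(dir=north) : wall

-- 91. stack.pop() : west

-- 92. maze.move(dir=east) : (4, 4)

-- 93. maze.sense(dir=east) : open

-- 94. stack.push(x=east) : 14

-- 95. maze.move(dir=east) : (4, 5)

-- 96. maze.sense(dir=south) : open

-- 97. stack.push(x=south) : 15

-- 98. maze.move(dir=south) : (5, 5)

-- 99. maze.sense(dir=south) : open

-- 100. stack.push(x=south) : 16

-- 101. maze.move(dir=south) : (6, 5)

-- 102. maze.sense(dir=west) : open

-- 103. stack.push(x=west) : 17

-- 104. maze.move(dir=west) : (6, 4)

-- 105. maze.sense(dir=west) : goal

-- 106. maze.move(dir=west) : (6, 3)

Answer: (6, 3)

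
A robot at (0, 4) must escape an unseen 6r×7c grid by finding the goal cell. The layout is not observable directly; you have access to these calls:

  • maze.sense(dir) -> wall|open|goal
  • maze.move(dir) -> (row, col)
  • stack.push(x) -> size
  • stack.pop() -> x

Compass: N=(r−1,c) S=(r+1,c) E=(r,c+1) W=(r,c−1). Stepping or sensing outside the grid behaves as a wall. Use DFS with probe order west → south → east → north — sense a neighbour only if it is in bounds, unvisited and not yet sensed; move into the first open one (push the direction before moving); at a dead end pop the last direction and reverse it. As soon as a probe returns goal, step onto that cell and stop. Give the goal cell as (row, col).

Step: maze.sense[dir=west]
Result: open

Step: stack.push[x=west]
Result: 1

Step: maze.move[dir=west]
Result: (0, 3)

Step: maze.sense[dir=west]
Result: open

Step: stack.push[x=west]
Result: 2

Step: maze.move[dir=west]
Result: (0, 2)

Step: maze.sense[dir=west]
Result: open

Step: stack.push[x=west]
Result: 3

Step: maze.move[dir=west]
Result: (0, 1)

Step: maze.sense[dir=west]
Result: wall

Step: maze.sense[dir=south]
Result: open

Step: stack.push[x=south]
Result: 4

Step: maze.move[dir=south]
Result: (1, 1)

Step: maze.sense[dir=west]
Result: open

Step: stack.push[x=west]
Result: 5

Step: maze.move[dir=west]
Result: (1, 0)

Step: maze.sense[dir=south]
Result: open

Step: stack.push[x=south]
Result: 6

Step: maze.move[dir=south]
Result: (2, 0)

Step: maze.sense[dir=south]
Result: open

Step: stack.push[x=south]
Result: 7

Step: maze.move[dir=south]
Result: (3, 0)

Step: maze.sense[dir=south]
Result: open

Step: stack.push[x=south]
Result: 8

Step: maze.move[dir=south]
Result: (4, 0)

Step: maze.sense[dir=south]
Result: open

Step: stack.push[x=south]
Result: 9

Step: maze.move[dir=south]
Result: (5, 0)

Step: maze.sense[dir=east]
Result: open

Step: stack.push[x=east]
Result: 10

Step: maze.move[dir=east]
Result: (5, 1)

Step: maze.sense[dir=east]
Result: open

Step: stack.push[x=east]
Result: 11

Step: maze.move[dir=east]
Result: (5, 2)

Step: maze.sense[dir=east]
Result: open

Step: stack.push[x=east]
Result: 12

Step: maze.move[dir=east]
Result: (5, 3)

Step: maze.sense[dir=east]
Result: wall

Step: maze.sense[dir=north]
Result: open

Step: stack.push[x=north]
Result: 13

Step: maze.move[dir=north]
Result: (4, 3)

Step: maze.sense[dir=west]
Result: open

Step: stack.push[x=west]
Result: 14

Step: maze.move[dir=west]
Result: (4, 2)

Step: maze.sense[dir=west]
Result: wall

Step: maze.sense[dir=north]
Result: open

Step: stack.push[x=north]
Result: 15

Step: maze.move[dir=north]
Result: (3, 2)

Step: maze.sense[dir=west]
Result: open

Step: stack.push[x=west]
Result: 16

Step: maze.move[dir=west]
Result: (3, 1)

Step: maze.sense[dir=north]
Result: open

Step: stack.push[x=north]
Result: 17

Step: maze.move[dir=north]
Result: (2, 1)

Step: maze.sense[dir=east]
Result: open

Step: stack.push[x=east]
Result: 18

Step: maze.move[dir=east]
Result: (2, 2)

Step: maze.sense[dir=east]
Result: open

Step: stack.push[x=east]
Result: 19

Step: maze.move[dir=east]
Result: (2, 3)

Step: maze.sense[dir=south]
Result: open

Step: stack.push[x=south]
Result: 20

Step: maze.move[dir=south]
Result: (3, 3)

Step: maze.sense[dir=east]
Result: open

Step: stack.push[x=east]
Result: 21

Step: maze.move[dir=east]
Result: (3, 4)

Step: maze.sense[dir=south]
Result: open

Step: stack.push[x=south]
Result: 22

Step: maze.move[dir=south]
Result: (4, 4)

Step: maze.sense[dir=east]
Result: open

Step: stack.push[x=east]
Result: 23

Step: maze.move[dir=east]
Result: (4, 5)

Step: maze.sense[dir=south]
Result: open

Step: stack.push[x=south]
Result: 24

Step: maze.move[dir=south]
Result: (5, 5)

Step: maze.sense[dir=east]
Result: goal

Step: maze.move[dir=east]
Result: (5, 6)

Answer: (5, 6)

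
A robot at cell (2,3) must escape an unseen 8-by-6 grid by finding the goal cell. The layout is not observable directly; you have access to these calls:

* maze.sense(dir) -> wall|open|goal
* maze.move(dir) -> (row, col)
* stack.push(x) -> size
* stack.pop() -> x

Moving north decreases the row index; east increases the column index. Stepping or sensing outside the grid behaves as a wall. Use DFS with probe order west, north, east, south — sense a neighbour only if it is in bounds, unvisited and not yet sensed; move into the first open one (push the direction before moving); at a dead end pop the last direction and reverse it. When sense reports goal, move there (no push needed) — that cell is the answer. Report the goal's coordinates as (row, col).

Do: sense[dir→west]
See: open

Do: push[x→west]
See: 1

Do: move[dir→west]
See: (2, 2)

Do: sense[dir→west]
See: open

Do: push[x→west]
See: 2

Do: move[dir→west]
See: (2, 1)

Do: sense[dir→west]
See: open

Do: push[x→west]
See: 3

Do: move[dir→west]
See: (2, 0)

Do: sense[dir→north]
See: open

Do: push[x→north]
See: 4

Do: move[dir→north]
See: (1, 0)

Do: sense[dir→north]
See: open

Do: push[x→north]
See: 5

Do: move[dir→north]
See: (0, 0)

Do: sense[dir→east]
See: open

Do: push[x→east]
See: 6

Do: move[dir→east]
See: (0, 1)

Do: sense[dir→east]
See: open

Do: push[x→east]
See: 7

Do: move[dir→east]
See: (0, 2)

Do: sense[dir→east]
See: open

Do: push[x→east]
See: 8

Do: move[dir→east]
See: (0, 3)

Do: sense[dir→east]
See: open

Do: push[x→east]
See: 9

Do: move[dir→east]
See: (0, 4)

Do: sense[dir→east]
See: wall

Do: sense[dir→south]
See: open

Do: push[x→south]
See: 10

Do: move[dir→south]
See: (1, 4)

Do: sense[dir→west]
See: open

Do: push[x→west]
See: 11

Do: move[dir→west]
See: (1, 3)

Do: sense[dir→west]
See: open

Do: push[x→west]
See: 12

Do: move[dir→west]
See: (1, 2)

Do: sense[dir→west]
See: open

Do: push[x→west]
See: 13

Do: move[dir→west]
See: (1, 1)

Do: pop[]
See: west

Do: move[dir→east]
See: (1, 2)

Do: pop[]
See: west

Do: move[dir→east]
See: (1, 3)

Do: pop[]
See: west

Do: move[dir→east]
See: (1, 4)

Do: sense[dir→east]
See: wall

Do: sense[dir→south]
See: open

Do: push[x→south]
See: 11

Do: move[dir→south]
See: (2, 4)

Do: sense[dir→east]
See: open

Do: push[x→east]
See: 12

Do: move[dir→east]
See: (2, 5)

Do: sense[dir→south]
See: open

Do: push[x→south]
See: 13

Do: move[dir→south]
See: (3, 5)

Do: sense[dir→west]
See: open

Do: push[x→west]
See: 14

Do: move[dir→west]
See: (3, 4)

Do: sense[dir→west]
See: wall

Do: sense[dir→south]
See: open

Do: push[x→south]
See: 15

Do: move[dir→south]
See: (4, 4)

Do: sense[dir→west]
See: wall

Do: sense[dir→east]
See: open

Do: push[x→east]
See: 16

Do: move[dir→east]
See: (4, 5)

Do: sense[dir→south]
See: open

Do: push[x→south]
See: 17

Do: move[dir→south]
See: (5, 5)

Do: sense[dir→west]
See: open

Do: push[x→west]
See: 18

Do: move[dir→west]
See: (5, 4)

Do: sense[dir→west]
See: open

Do: push[x→west]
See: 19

Do: move[dir→west]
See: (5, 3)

Do: sense[dir→west]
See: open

Do: push[x→west]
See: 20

Do: move[dir→west]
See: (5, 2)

Do: sense[dir→west]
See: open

Do: push[x→west]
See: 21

Do: move[dir→west]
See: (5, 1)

Do: sense[dir→west]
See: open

Do: push[x→west]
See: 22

Do: move[dir→west]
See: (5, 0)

Do: sense[dir→north]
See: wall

Do: sense[dir→south]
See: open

Do: push[x→south]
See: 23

Do: move[dir→south]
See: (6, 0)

Do: sense[dir→east]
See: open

Do: push[x→east]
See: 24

Do: move[dir→east]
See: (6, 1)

Do: sense[dir→east]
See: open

Do: push[x→east]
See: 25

Do: move[dir→east]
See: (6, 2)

Do: sense[dir→east]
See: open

Do: push[x→east]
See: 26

Do: move[dir→east]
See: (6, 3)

Do: sense[dir→east]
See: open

Do: push[x→east]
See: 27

Do: move[dir→east]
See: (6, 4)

Do: sense[dir→east]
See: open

Do: push[x→east]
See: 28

Do: move[dir→east]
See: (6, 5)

Do: sense[dir→south]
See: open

Do: push[x→south]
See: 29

Do: move[dir→south]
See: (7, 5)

Do: sense[dir→west]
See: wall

Do: pop[]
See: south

Do: move[dir→north]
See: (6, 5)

Do: pop[]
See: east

Do: move[dir→west]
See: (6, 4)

Do: pop[]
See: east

Do: move[dir→west]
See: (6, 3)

Do: sense[dir→south]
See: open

Do: push[x→south]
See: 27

Do: move[dir→south]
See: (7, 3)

Do: sense[dir→west]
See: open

Do: push[x→west]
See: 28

Do: move[dir→west]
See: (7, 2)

Do: sense[dir→west]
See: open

Do: push[x→west]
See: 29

Do: move[dir→west]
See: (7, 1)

Do: sense[dir→west]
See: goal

Do: move[dir→west]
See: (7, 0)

Answer: (7, 0)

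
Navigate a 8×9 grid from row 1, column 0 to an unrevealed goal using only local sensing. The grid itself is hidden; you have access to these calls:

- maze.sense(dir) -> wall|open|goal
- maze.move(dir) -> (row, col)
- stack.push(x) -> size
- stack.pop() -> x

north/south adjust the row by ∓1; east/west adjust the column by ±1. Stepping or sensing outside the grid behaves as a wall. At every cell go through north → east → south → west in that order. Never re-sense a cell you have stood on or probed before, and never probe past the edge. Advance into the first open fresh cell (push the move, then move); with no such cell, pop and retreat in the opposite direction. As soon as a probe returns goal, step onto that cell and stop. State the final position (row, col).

% maze.sense dir: north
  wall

% maze.sense dir: east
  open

% stack.push x: east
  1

% maze.move dir: east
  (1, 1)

% maze.sense dir: north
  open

% stack.push x: north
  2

% maze.move dir: north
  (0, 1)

% maze.sense dir: east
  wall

% stack.pop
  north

% maze.move dir: south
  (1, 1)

% maze.sense dir: east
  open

% stack.push x: east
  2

% maze.move dir: east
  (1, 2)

% maze.sense dir: east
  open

% stack.push x: east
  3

% maze.move dir: east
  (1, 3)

% maze.sense dir: north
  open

% stack.push x: north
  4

% maze.move dir: north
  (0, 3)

% maze.sense dir: east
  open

% stack.push x: east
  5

% maze.move dir: east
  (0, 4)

% maze.sense dir: east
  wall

% maze.sense dir: south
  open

% stack.push x: south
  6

% maze.move dir: south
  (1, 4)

% maze.sense dir: east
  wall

% maze.sense dir: south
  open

% stack.push x: south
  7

% maze.move dir: south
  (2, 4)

% maze.sense dir: east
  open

% stack.push x: east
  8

% maze.move dir: east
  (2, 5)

% maze.sense dir: east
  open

% stack.push x: east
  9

% maze.move dir: east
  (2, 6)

% maze.sense dir: north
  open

% stack.push x: north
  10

% maze.move dir: north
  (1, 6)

% maze.sense dir: north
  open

% stack.push x: north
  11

% maze.move dir: north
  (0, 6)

% maze.sense dir: east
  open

% stack.push x: east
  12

% maze.move dir: east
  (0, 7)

% maze.sense dir: east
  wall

% maze.sense dir: south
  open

% stack.push x: south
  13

% maze.move dir: south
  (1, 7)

% maze.sense dir: east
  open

% stack.push x: east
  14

% maze.move dir: east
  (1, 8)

% maze.sense dir: south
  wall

% stack.pop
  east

% maze.move dir: west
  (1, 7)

% maze.sense dir: south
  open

% stack.push x: south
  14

% maze.move dir: south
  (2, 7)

% maze.sense dir: south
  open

% stack.push x: south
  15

% maze.move dir: south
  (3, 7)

% maze.sense dir: east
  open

% stack.push x: east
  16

% maze.move dir: east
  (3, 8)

% maze.sense dir: south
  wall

% stack.pop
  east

% maze.move dir: west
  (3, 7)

% maze.sense dir: south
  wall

% maze.sense dir: west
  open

% stack.push x: west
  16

% maze.move dir: west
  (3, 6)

% maze.sense dir: south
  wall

% maze.sense dir: west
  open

% stack.push x: west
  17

% maze.move dir: west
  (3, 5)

% maze.sense dir: south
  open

% stack.push x: south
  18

% maze.move dir: south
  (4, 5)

% maze.sense dir: south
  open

% stack.push x: south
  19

% maze.move dir: south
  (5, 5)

% maze.sense dir: east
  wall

% maze.sense dir: south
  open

% stack.push x: south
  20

% maze.move dir: south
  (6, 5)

% maze.sense dir: east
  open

% stack.push x: east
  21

% maze.move dir: east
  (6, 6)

% maze.sense dir: east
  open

% stack.push x: east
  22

% maze.move dir: east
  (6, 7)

% maze.sense dir: north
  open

% stack.push x: north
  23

% maze.move dir: north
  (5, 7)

% maze.sense dir: east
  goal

% maze.move dir: east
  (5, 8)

Answer: (5, 8)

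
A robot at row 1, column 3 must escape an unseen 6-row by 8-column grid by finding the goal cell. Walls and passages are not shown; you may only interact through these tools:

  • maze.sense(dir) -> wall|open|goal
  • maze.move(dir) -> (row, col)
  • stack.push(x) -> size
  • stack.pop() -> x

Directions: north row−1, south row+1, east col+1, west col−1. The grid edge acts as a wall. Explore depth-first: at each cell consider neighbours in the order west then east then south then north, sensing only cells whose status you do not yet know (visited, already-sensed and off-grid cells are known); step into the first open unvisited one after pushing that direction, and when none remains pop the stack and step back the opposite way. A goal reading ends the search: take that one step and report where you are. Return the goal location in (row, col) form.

Act: maze.sense[dir=west]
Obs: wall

Act: maze.sense[dir=east]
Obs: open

Act: stack.push[x=east]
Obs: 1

Act: maze.move[dir=east]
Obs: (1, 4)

Act: maze.sense[dir=east]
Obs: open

Act: stack.push[x=east]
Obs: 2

Act: maze.move[dir=east]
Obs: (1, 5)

Act: maze.sense[dir=east]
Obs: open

Act: stack.push[x=east]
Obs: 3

Act: maze.move[dir=east]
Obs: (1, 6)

Act: maze.sense[dir=east]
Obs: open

Act: stack.push[x=east]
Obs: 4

Act: maze.move[dir=east]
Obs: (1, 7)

Act: maze.sense[dir=south]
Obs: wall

Act: maze.sense[dir=north]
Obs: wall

Act: stack.pop[]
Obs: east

Act: maze.move[dir=west]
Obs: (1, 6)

Act: maze.sense[dir=south]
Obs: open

Act: stack.push[x=south]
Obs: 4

Act: maze.move[dir=south]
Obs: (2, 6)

Act: maze.sense[dir=west]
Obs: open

Act: stack.push[x=west]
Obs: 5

Act: maze.move[dir=west]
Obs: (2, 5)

Act: maze.sense[dir=west]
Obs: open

Act: stack.push[x=west]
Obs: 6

Act: maze.move[dir=west]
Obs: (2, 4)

Act: maze.sense[dir=west]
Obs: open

Act: stack.push[x=west]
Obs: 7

Act: maze.move[dir=west]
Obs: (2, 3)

Act: maze.sense[dir=west]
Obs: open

Act: stack.push[x=west]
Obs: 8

Act: maze.move[dir=west]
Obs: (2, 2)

Act: maze.sense[dir=west]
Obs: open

Act: stack.push[x=west]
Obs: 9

Act: maze.move[dir=west]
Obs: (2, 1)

Act: maze.sense[dir=west]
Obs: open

Act: stack.push[x=west]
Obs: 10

Act: maze.move[dir=west]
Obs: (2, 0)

Act: maze.sense[dir=south]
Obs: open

Act: stack.push[x=south]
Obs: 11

Act: maze.move[dir=south]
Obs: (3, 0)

Act: maze.sense[dir=east]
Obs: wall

Act: maze.sense[dir=south]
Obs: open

Act: stack.push[x=south]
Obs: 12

Act: maze.move[dir=south]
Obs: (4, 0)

Act: maze.sense[dir=east]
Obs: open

Act: stack.push[x=east]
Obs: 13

Act: maze.move[dir=east]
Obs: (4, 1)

Act: maze.sense[dir=east]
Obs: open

Act: stack.push[x=east]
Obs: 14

Act: maze.move[dir=east]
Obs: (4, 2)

Act: maze.sense[dir=east]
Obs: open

Act: stack.push[x=east]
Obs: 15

Act: maze.move[dir=east]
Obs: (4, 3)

Act: maze.sense[dir=east]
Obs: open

Act: stack.push[x=east]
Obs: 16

Act: maze.move[dir=east]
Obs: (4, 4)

Act: maze.sense[dir=east]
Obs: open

Act: stack.push[x=east]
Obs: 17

Act: maze.move[dir=east]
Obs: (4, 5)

Act: maze.sense[dir=east]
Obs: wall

Act: maze.sense[dir=south]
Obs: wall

Act: maze.sense[dir=north]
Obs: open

Act: stack.push[x=north]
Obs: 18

Act: maze.move[dir=north]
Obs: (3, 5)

Act: maze.sense[dir=west]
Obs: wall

Act: maze.sense[dir=east]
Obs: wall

Act: stack.pop[]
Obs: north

Act: maze.move[dir=south]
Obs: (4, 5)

Act: stack.pop[]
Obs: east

Act: maze.move[dir=west]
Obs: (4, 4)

Act: maze.sense[dir=south]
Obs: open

Act: stack.push[x=south]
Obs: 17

Act: maze.move[dir=south]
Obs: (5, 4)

Act: maze.sense[dir=west]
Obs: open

Act: stack.push[x=west]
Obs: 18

Act: maze.move[dir=west]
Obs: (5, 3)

Act: maze.sense[dir=west]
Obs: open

Act: stack.push[x=west]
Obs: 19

Act: maze.move[dir=west]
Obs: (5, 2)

Act: maze.sense[dir=west]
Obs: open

Act: stack.push[x=west]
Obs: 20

Act: maze.move[dir=west]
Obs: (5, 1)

Act: maze.sense[dir=west]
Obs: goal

Act: maze.move[dir=west]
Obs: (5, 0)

Answer: (5, 0)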